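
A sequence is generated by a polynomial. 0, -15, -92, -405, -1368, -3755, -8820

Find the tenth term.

D1: -15  -77  -313  -963  -2387  -5065
D2: -62  -236  -650  -1424  -2678
D3: -174  -414  -774  -1254
D4: -240  -360  -480
D5: -120  -120
Fifth differences constant at -120.
-480 − 120 = -600;  -1254 − 600 = -1854;  -2678 − 1854 = -4532;  -5065 − 4532 = -9597;  -8820 − 9597 = -18417
-600 − 120 = -720;  -1854 − 720 = -2574;  -4532 − 2574 = -7106;  -9597 − 7106 = -16703;  -18417 − 16703 = -35120
-720 − 120 = -840;  -2574 − 840 = -3414;  -7106 − 3414 = -10520;  -16703 − 10520 = -27223;  -35120 − 27223 = -62343

-62343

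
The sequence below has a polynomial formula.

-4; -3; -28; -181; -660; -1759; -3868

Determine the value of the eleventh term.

1  -25  -153  -479  -1099  -2109
-26  -128  -326  -620  -1010
-102  -198  -294  -390
-96  -96  -96
Fourth differences constant at -96.
-390 − 96 = -486;  -1010 − 486 = -1496;  -2109 − 1496 = -3605;  -3868 − 3605 = -7473
-486 − 96 = -582;  -1496 − 582 = -2078;  -3605 − 2078 = -5683;  -7473 − 5683 = -13156
-582 − 96 = -678;  -2078 − 678 = -2756;  -5683 − 2756 = -8439;  -13156 − 8439 = -21595
-678 − 96 = -774;  -2756 − 774 = -3530;  -8439 − 3530 = -11969;  -21595 − 11969 = -33564

-33564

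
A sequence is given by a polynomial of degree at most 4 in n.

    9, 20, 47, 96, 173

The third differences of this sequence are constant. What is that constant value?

First differences: 11, 27, 49, 77
Second differences: 16, 22, 28
Third differences: 6, 6

6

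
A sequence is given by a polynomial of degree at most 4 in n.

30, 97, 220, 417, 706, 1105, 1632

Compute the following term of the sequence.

2305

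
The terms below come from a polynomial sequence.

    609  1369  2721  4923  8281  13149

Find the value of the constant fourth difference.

48

First differences: 760, 1352, 2202, 3358, 4868
Second differences: 592, 850, 1156, 1510
Third differences: 258, 306, 354
Fourth differences: 48, 48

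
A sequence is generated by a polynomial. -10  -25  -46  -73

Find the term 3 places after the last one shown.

-190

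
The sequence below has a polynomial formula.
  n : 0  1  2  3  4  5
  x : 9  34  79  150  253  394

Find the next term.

579

First differences: 25, 45, 71, 103, 141
Second differences: 20, 26, 32, 38
Third differences: 6, 6, 6
Constant third difference = 6, so extend:
38 + 6 = 44;  141 + 44 = 185;  394 + 185 = 579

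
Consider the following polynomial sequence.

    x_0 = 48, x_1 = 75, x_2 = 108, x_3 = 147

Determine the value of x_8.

432

Δ: 27 , 33 , 39
Δ²: 6 , 6
The second differences are constant (6).
39 + 6 = 45;  147 + 45 = 192
45 + 6 = 51;  192 + 51 = 243
51 + 6 = 57;  243 + 57 = 300
57 + 6 = 63;  300 + 63 = 363
63 + 6 = 69;  363 + 69 = 432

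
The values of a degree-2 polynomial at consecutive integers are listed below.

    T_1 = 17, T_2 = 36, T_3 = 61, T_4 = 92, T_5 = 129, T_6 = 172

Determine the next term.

D1: 19  25  31  37  43
D2: 6  6  6  6
Constant second difference = 6, so extend:
43 + 6 = 49;  172 + 49 = 221

221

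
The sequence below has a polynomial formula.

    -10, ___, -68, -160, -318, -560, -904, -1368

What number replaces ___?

-24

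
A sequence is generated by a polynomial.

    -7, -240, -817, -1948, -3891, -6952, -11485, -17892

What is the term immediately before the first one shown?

D1: -233  -577  -1131  -1943  -3061  -4533  -6407
D2: -344  -554  -812  -1118  -1472  -1874
D3: -210  -258  -306  -354  -402
D4: -48  -48  -48  -48
The fourth differences are constant at -48.
Work back: -210 + 48 = -162;  -344 + 162 = -182;  -233 + 182 = -51;  -7 + 51 = 44

44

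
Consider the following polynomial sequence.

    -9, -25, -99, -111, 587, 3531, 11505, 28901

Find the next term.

D1: -16 , -74 , -12 , 698 , 2944 , 7974 , 17396
D2: -58 , 62 , 710 , 2246 , 5030 , 9422
D3: 120 , 648 , 1536 , 2784 , 4392
D4: 528 , 888 , 1248 , 1608
D5: 360 , 360 , 360
The fifth differences are constant (360).
1608 + 360 = 1968;  4392 + 1968 = 6360;  9422 + 6360 = 15782;  17396 + 15782 = 33178;  28901 + 33178 = 62079

62079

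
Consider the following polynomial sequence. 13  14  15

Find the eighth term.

20

First differences: 1 , 1
The first differences are constant (1).
15 + 1 = 16
16 + 1 = 17
17 + 1 = 18
18 + 1 = 19
19 + 1 = 20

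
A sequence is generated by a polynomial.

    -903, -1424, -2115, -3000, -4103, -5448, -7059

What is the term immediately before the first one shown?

-528

-521, -691, -885, -1103, -1345, -1611
-170, -194, -218, -242, -266
-24, -24, -24, -24
The third differences are constant at -24.
Work back: -170 + 24 = -146;  -521 + 146 = -375;  -903 + 375 = -528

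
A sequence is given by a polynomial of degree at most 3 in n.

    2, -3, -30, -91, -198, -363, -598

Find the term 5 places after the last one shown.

-5  -27  -61  -107  -165  -235
-22  -34  -46  -58  -70
-12  -12  -12  -12
Third differences constant at -12.
-70 − 12 = -82;  -235 − 82 = -317;  -598 − 317 = -915
-82 − 12 = -94;  -317 − 94 = -411;  -915 − 411 = -1326
-94 − 12 = -106;  -411 − 106 = -517;  -1326 − 517 = -1843
-106 − 12 = -118;  -517 − 118 = -635;  -1843 − 635 = -2478
-118 − 12 = -130;  -635 − 130 = -765;  -2478 − 765 = -3243

-3243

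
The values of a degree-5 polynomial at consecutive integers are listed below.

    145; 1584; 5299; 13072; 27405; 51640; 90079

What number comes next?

148104

1439 , 3715 , 7773 , 14333 , 24235 , 38439
2276 , 4058 , 6560 , 9902 , 14204
1782 , 2502 , 3342 , 4302
720 , 840 , 960
120 , 120
Constant fifth difference = 120, so extend:
960 + 120 = 1080;  4302 + 1080 = 5382;  14204 + 5382 = 19586;  38439 + 19586 = 58025;  90079 + 58025 = 148104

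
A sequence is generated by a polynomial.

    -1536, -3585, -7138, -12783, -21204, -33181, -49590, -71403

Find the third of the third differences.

-780

Δ: -2049, -3553, -5645, -8421, -11977, -16409, -21813
Δ²: -1504, -2092, -2776, -3556, -4432, -5404
Δ³: -588, -684, -780, -876, -972
Δ⁴: -96, -96, -96, -96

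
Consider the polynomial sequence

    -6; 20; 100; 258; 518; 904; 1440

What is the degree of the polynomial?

3

Δ: 26, 80, 158, 260, 386, 536
Δ²: 54, 78, 102, 126, 150
Δ³: 24, 24, 24, 24
The third differences are constant, so the polynomial has degree 3.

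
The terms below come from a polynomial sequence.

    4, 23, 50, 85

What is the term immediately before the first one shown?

-7

19, 27, 35
8, 8
The second differences are constant at 8.
Work back: 19 − 8 = 11;  4 − 11 = -7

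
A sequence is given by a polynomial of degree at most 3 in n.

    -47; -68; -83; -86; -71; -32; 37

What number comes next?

-21, -15, -3, 15, 39, 69
6, 12, 18, 24, 30
6, 6, 6, 6
The third differences are constant (6).
30 + 6 = 36;  69 + 36 = 105;  37 + 105 = 142

142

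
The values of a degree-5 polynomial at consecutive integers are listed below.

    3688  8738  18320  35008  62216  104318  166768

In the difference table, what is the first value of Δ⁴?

Δ: 5050, 9582, 16688, 27208, 42102, 62450
Δ²: 4532, 7106, 10520, 14894, 20348
Δ³: 2574, 3414, 4374, 5454
Δ⁴: 840, 960, 1080
Δ⁵: 120, 120

840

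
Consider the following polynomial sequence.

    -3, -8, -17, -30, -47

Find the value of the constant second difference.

First differences: -5, -9, -13, -17
Second differences: -4, -4, -4

-4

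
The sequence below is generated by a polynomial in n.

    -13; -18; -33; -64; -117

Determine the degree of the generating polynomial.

3

D1: -5, -15, -31, -53
D2: -10, -16, -22
D3: -6, -6
The third differences are constant, so the polynomial has degree 3.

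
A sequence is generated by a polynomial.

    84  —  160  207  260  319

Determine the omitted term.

119

Using the last 4 terms:
Δ: 47, 53, 59
Δ²: 6, 6
Constant second difference = 6.
Extend backward: 47 − 6 = 41;  160 − 41 = 119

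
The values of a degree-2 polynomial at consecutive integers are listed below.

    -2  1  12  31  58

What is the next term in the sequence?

First differences: 3, 11, 19, 27
Second differences: 8, 8, 8
Constant second difference = 8, so extend:
27 + 8 = 35;  58 + 35 = 93

93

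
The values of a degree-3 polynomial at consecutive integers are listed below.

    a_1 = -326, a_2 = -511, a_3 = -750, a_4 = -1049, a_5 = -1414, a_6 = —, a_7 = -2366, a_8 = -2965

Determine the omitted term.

-1851

Using the first 5 terms:
-185, -239, -299, -365
-54, -60, -66
-6, -6
Constant third difference = -6.
Extend forward: -66 − 6 = -72;  -365 − 72 = -437;  -1414 − 437 = -1851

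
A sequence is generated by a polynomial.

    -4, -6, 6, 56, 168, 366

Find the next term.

-2  12  50  112  198
14  38  62  86
24  24  24
The third differences are constant (24).
86 + 24 = 110;  198 + 110 = 308;  366 + 308 = 674

674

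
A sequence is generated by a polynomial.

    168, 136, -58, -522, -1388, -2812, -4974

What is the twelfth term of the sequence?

-32, -194, -464, -866, -1424, -2162
-162, -270, -402, -558, -738
-108, -132, -156, -180
-24, -24, -24
Constant fourth difference = -24, so extend:
-180 − 24 = -204;  -738 − 204 = -942;  -2162 − 942 = -3104;  -4974 − 3104 = -8078
-204 − 24 = -228;  -942 − 228 = -1170;  -3104 − 1170 = -4274;  -8078 − 4274 = -12352
-228 − 24 = -252;  -1170 − 252 = -1422;  -4274 − 1422 = -5696;  -12352 − 5696 = -18048
-252 − 24 = -276;  -1422 − 276 = -1698;  -5696 − 1698 = -7394;  -18048 − 7394 = -25442
-276 − 24 = -300;  -1698 − 300 = -1998;  -7394 − 1998 = -9392;  -25442 − 9392 = -34834

-34834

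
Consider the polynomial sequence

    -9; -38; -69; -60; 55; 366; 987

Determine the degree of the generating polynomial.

4

First differences: -29, -31, 9, 115, 311, 621
Second differences: -2, 40, 106, 196, 310
Third differences: 42, 66, 90, 114
Fourth differences: 24, 24, 24
The fourth differences are constant, so the polynomial has degree 4.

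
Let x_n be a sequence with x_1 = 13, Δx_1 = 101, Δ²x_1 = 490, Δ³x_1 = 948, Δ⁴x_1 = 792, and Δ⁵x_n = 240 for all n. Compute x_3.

705

Build the table forward from the leading diagonal:
Fifth differences: 240, 240, 240
Fourth differences: 792, 1032, 1272
Third differences: 948, 1740, 2772
Second differences: 490, 1438, 3178
First differences: 101, 591, 2029
x: 13, 114, 705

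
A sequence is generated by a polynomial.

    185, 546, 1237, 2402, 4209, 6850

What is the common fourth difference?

First differences: 361, 691, 1165, 1807, 2641
Second differences: 330, 474, 642, 834
Third differences: 144, 168, 192
Fourth differences: 24, 24

24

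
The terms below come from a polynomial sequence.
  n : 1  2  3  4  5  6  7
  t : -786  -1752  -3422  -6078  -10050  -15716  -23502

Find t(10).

D1: -966  -1670  -2656  -3972  -5666  -7786
D2: -704  -986  -1316  -1694  -2120
D3: -282  -330  -378  -426
D4: -48  -48  -48
Constant fourth difference = -48, so extend:
-426 − 48 = -474;  -2120 − 474 = -2594;  -7786 − 2594 = -10380;  -23502 − 10380 = -33882
-474 − 48 = -522;  -2594 − 522 = -3116;  -10380 − 3116 = -13496;  -33882 − 13496 = -47378
-522 − 48 = -570;  -3116 − 570 = -3686;  -13496 − 3686 = -17182;  -47378 − 17182 = -64560

-64560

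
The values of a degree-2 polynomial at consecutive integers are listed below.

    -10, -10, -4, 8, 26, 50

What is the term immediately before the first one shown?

-4

D1: 0  6  12  18  24
D2: 6  6  6  6
The second differences are constant at 6.
Work back: 0 − 6 = -6;  -10 + 6 = -4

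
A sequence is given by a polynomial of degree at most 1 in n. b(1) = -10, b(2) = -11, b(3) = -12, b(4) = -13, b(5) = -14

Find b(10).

-19

First differences: -1 , -1 , -1 , -1
First differences constant at -1.
-14 − 1 = -15
-15 − 1 = -16
-16 − 1 = -17
-17 − 1 = -18
-18 − 1 = -19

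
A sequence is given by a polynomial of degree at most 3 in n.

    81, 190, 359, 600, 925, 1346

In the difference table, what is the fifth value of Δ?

First differences: 109, 169, 241, 325, 421
Second differences: 60, 72, 84, 96
Third differences: 12, 12, 12

421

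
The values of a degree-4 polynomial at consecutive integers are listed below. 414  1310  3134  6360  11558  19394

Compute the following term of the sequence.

Δ: 896 , 1824 , 3226 , 5198 , 7836
Δ²: 928 , 1402 , 1972 , 2638
Δ³: 474 , 570 , 666
Δ⁴: 96 , 96
The fourth differences are constant (96).
666 + 96 = 762;  2638 + 762 = 3400;  7836 + 3400 = 11236;  19394 + 11236 = 30630

30630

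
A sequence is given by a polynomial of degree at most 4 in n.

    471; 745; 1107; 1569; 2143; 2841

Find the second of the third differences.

12

Δ: 274, 362, 462, 574, 698
Δ²: 88, 100, 112, 124
Δ³: 12, 12, 12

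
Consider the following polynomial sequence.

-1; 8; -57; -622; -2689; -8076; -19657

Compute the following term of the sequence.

-41602

First differences: 9, -65, -565, -2067, -5387, -11581
Second differences: -74, -500, -1502, -3320, -6194
Third differences: -426, -1002, -1818, -2874
Fourth differences: -576, -816, -1056
Fifth differences: -240, -240
The fifth differences are constant (-240).
-1056 − 240 = -1296;  -2874 − 1296 = -4170;  -6194 − 4170 = -10364;  -11581 − 10364 = -21945;  -19657 − 21945 = -41602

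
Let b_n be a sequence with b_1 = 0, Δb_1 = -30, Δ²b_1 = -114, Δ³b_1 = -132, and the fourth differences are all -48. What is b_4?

-564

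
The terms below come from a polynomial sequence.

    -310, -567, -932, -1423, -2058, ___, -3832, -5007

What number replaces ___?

-2855

Using the first 5 terms:
D1: -257, -365, -491, -635
D2: -108, -126, -144
D3: -18, -18
Constant third difference = -18.
Extend forward: -144 − 18 = -162;  -635 − 162 = -797;  -2058 − 797 = -2855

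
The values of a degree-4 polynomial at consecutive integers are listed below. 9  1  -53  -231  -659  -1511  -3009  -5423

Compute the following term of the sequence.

Δ: -8  -54  -178  -428  -852  -1498  -2414
Δ²: -46  -124  -250  -424  -646  -916
Δ³: -78  -126  -174  -222  -270
Δ⁴: -48  -48  -48  -48
The fourth differences are constant (-48).
-270 − 48 = -318;  -916 − 318 = -1234;  -2414 − 1234 = -3648;  -5423 − 3648 = -9071

-9071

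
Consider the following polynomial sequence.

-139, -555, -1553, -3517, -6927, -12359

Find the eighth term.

D1: -416, -998, -1964, -3410, -5432
D2: -582, -966, -1446, -2022
D3: -384, -480, -576
D4: -96, -96
Fourth differences constant at -96.
-576 − 96 = -672;  -2022 − 672 = -2694;  -5432 − 2694 = -8126;  -12359 − 8126 = -20485
-672 − 96 = -768;  -2694 − 768 = -3462;  -8126 − 3462 = -11588;  -20485 − 11588 = -32073

-32073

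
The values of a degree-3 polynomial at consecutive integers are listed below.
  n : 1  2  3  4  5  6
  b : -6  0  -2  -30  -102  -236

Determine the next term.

D1: 6, -2, -28, -72, -134
D2: -8, -26, -44, -62
D3: -18, -18, -18
Constant third difference = -18, so extend:
-62 − 18 = -80;  -134 − 80 = -214;  -236 − 214 = -450

-450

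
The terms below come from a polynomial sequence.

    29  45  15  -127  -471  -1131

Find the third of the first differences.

D1: 16, -30, -142, -344, -660
D2: -46, -112, -202, -316
D3: -66, -90, -114
D4: -24, -24

-142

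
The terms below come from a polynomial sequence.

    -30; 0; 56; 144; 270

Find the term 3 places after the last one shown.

936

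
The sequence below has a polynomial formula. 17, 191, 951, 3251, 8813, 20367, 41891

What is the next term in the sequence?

174  760  2300  5562  11554  21524
586  1540  3262  5992  9970
954  1722  2730  3978
768  1008  1248
240  240
The fifth differences are constant (240).
1248 + 240 = 1488;  3978 + 1488 = 5466;  9970 + 5466 = 15436;  21524 + 15436 = 36960;  41891 + 36960 = 78851

78851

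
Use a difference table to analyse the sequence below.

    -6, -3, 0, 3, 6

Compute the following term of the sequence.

9

D1: 3, 3, 3, 3
First differences constant at 3.
6 + 3 = 9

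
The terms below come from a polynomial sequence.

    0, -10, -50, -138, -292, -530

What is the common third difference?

Δ: -10, -40, -88, -154, -238
Δ²: -30, -48, -66, -84
Δ³: -18, -18, -18

-18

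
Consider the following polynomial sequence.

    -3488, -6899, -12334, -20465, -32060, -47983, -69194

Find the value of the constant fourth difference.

-96

First differences: -3411, -5435, -8131, -11595, -15923, -21211
Second differences: -2024, -2696, -3464, -4328, -5288
Third differences: -672, -768, -864, -960
Fourth differences: -96, -96, -96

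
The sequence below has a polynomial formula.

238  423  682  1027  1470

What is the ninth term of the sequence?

Δ: 185  259  345  443
Δ²: 74  86  98
Δ³: 12  12
The third differences are constant (12).
98 + 12 = 110;  443 + 110 = 553;  1470 + 553 = 2023
110 + 12 = 122;  553 + 122 = 675;  2023 + 675 = 2698
122 + 12 = 134;  675 + 134 = 809;  2698 + 809 = 3507
134 + 12 = 146;  809 + 146 = 955;  3507 + 955 = 4462

4462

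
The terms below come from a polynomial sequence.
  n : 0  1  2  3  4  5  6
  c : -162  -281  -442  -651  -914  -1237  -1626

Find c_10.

-3962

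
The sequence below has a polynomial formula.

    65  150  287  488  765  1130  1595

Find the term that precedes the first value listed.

First differences: 85, 137, 201, 277, 365, 465
Second differences: 52, 64, 76, 88, 100
Third differences: 12, 12, 12, 12
The third differences are constant at 12.
Work back: 52 − 12 = 40;  85 − 40 = 45;  65 − 45 = 20

20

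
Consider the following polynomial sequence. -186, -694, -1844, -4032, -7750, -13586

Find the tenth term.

-508 , -1150 , -2188 , -3718 , -5836
-642 , -1038 , -1530 , -2118
-396 , -492 , -588
-96 , -96
Constant fourth difference = -96, so extend:
-588 − 96 = -684;  -2118 − 684 = -2802;  -5836 − 2802 = -8638;  -13586 − 8638 = -22224
-684 − 96 = -780;  -2802 − 780 = -3582;  -8638 − 3582 = -12220;  -22224 − 12220 = -34444
-780 − 96 = -876;  -3582 − 876 = -4458;  -12220 − 4458 = -16678;  -34444 − 16678 = -51122
-876 − 96 = -972;  -4458 − 972 = -5430;  -16678 − 5430 = -22108;  -51122 − 22108 = -73230

-73230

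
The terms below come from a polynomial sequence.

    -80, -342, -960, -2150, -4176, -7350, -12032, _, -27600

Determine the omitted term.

-18630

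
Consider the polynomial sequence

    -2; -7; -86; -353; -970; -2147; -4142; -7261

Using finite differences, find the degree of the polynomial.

4

First differences: -5, -79, -267, -617, -1177, -1995, -3119
Second differences: -74, -188, -350, -560, -818, -1124
Third differences: -114, -162, -210, -258, -306
Fourth differences: -48, -48, -48, -48
The fourth differences are constant, so the polynomial has degree 4.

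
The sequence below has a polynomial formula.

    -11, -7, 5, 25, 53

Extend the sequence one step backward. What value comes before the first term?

-7

4, 12, 20, 28
8, 8, 8
The second differences are constant at 8.
Work back: 4 − 8 = -4;  -11 + 4 = -7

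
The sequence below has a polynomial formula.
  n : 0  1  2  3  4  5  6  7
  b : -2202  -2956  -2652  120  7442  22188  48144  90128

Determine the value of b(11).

Δ: -754, 304, 2772, 7322, 14746, 25956, 41984
Δ²: 1058, 2468, 4550, 7424, 11210, 16028
Δ³: 1410, 2082, 2874, 3786, 4818
Δ⁴: 672, 792, 912, 1032
Δ⁵: 120, 120, 120
Constant fifth difference = 120, so extend:
1032 + 120 = 1152;  4818 + 1152 = 5970;  16028 + 5970 = 21998;  41984 + 21998 = 63982;  90128 + 63982 = 154110
1152 + 120 = 1272;  5970 + 1272 = 7242;  21998 + 7242 = 29240;  63982 + 29240 = 93222;  154110 + 93222 = 247332
1272 + 120 = 1392;  7242 + 1392 = 8634;  29240 + 8634 = 37874;  93222 + 37874 = 131096;  247332 + 131096 = 378428
1392 + 120 = 1512;  8634 + 1512 = 10146;  37874 + 10146 = 48020;  131096 + 48020 = 179116;  378428 + 179116 = 557544

557544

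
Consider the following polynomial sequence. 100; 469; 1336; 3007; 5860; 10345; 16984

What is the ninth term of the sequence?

39172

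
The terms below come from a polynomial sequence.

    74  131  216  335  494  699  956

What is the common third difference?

First differences: 57, 85, 119, 159, 205, 257
Second differences: 28, 34, 40, 46, 52
Third differences: 6, 6, 6, 6

6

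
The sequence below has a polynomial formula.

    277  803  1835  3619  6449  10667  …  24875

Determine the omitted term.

16663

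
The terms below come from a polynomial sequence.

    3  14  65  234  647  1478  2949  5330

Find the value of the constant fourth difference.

Δ: 11, 51, 169, 413, 831, 1471, 2381
Δ²: 40, 118, 244, 418, 640, 910
Δ³: 78, 126, 174, 222, 270
Δ⁴: 48, 48, 48, 48

48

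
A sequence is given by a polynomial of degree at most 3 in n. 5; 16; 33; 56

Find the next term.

First differences: 11  17  23
Second differences: 6  6
The second differences are constant (6).
23 + 6 = 29;  56 + 29 = 85

85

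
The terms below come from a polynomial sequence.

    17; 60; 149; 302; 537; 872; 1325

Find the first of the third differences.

D1: 43, 89, 153, 235, 335, 453
D2: 46, 64, 82, 100, 118
D3: 18, 18, 18, 18

18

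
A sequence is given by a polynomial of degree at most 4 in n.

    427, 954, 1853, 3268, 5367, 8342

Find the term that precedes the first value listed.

152

527, 899, 1415, 2099, 2975
372, 516, 684, 876
144, 168, 192
24, 24
The fourth differences are constant at 24.
Work back: 144 − 24 = 120;  372 − 120 = 252;  527 − 252 = 275;  427 − 275 = 152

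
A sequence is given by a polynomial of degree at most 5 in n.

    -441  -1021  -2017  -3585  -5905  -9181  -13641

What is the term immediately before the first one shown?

-145

-580  -996  -1568  -2320  -3276  -4460
-416  -572  -752  -956  -1184
-156  -180  -204  -228
-24  -24  -24
The fourth differences are constant at -24.
Work back: -156 + 24 = -132;  -416 + 132 = -284;  -580 + 284 = -296;  -441 + 296 = -145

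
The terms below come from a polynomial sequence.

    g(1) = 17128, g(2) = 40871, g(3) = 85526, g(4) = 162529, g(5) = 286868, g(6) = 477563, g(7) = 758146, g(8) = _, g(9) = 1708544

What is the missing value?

Using the first 7 terms:
First differences: 23743  44655  77003  124339  190695  280583
Second differences: 20912  32348  47336  66356  89888
Third differences: 11436  14988  19020  23532
Fourth differences: 3552  4032  4512
Fifth differences: 480  480
Constant fifth difference = 480.
Extend forward: 4512 + 480 = 4992;  23532 + 4992 = 28524;  89888 + 28524 = 118412;  280583 + 118412 = 398995;  758146 + 398995 = 1157141

1157141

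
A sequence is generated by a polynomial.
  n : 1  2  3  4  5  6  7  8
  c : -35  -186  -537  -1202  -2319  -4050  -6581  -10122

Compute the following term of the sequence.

-14907

D1: -151  -351  -665  -1117  -1731  -2531  -3541
D2: -200  -314  -452  -614  -800  -1010
D3: -114  -138  -162  -186  -210
D4: -24  -24  -24  -24
Fourth differences constant at -24.
-210 − 24 = -234;  -1010 − 234 = -1244;  -3541 − 1244 = -4785;  -10122 − 4785 = -14907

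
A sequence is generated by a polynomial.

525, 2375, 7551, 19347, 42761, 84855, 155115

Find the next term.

1850, 5176, 11796, 23414, 42094, 70260
3326, 6620, 11618, 18680, 28166
3294, 4998, 7062, 9486
1704, 2064, 2424
360, 360
The fifth differences are constant (360).
2424 + 360 = 2784;  9486 + 2784 = 12270;  28166 + 12270 = 40436;  70260 + 40436 = 110696;  155115 + 110696 = 265811

265811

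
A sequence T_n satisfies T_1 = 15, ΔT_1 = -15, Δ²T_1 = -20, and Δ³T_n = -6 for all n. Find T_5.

-189

Build the table forward from the leading diagonal:
D3: -6, -6, -6, -6, -6
D2: -20, -26, -32, -38, -44
D1: -15, -35, -61, -93, -131
T: 15, 0, -35, -96, -189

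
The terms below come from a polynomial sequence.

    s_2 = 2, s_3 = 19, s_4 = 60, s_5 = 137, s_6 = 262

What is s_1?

-3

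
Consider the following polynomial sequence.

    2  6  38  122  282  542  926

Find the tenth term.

First differences: 4, 32, 84, 160, 260, 384
Second differences: 28, 52, 76, 100, 124
Third differences: 24, 24, 24, 24
The third differences are constant (24).
124 + 24 = 148;  384 + 148 = 532;  926 + 532 = 1458
148 + 24 = 172;  532 + 172 = 704;  1458 + 704 = 2162
172 + 24 = 196;  704 + 196 = 900;  2162 + 900 = 3062

3062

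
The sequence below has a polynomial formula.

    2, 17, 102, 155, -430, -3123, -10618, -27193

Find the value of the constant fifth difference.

-360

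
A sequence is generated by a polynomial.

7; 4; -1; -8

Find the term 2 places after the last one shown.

-28

Δ: -3 , -5 , -7
Δ²: -2 , -2
Second differences constant at -2.
-7 − 2 = -9;  -8 − 9 = -17
-9 − 2 = -11;  -17 − 11 = -28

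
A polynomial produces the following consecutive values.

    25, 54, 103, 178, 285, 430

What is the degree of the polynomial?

Δ: 29, 49, 75, 107, 145
Δ²: 20, 26, 32, 38
Δ³: 6, 6, 6
The third differences are constant, so the polynomial has degree 3.

3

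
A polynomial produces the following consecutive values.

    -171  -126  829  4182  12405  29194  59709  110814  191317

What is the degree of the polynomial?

5

D1: 45, 955, 3353, 8223, 16789, 30515, 51105, 80503
D2: 910, 2398, 4870, 8566, 13726, 20590, 29398
D3: 1488, 2472, 3696, 5160, 6864, 8808
D4: 984, 1224, 1464, 1704, 1944
D5: 240, 240, 240, 240
The fifth differences are constant, so the polynomial has degree 5.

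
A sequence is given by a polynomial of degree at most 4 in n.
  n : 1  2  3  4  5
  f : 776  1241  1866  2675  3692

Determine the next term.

Δ: 465, 625, 809, 1017
Δ²: 160, 184, 208
Δ³: 24, 24
Constant third difference = 24, so extend:
208 + 24 = 232;  1017 + 232 = 1249;  3692 + 1249 = 4941

4941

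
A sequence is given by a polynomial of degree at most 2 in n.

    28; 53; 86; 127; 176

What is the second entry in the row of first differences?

First differences: 25, 33, 41, 49
Second differences: 8, 8, 8

33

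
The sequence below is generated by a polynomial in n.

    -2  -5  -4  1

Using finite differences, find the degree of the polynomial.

D1: -3, 1, 5
D2: 4, 4
The second differences are constant, so the polynomial has degree 2.

2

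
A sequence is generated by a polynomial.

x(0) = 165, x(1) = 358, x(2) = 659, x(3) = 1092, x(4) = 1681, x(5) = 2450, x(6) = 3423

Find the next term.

4624

First differences: 193 , 301 , 433 , 589 , 769 , 973
Second differences: 108 , 132 , 156 , 180 , 204
Third differences: 24 , 24 , 24 , 24
Constant third difference = 24, so extend:
204 + 24 = 228;  973 + 228 = 1201;  3423 + 1201 = 4624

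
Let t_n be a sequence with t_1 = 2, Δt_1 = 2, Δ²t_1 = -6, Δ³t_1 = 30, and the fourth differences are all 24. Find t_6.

372

Build the table forward from the leading diagonal:
Fourth differences: 24  24  24  24  24  24
Third differences: 30  54  78  102  126  150
Second differences: -6  24  78  156  258  384
First differences: 2  -4  20  98  254  512
t: 2  4  0  20  118  372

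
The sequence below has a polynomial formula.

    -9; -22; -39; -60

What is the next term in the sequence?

-85

First differences: -13, -17, -21
Second differences: -4, -4
Second differences constant at -4.
-21 − 4 = -25;  -60 − 25 = -85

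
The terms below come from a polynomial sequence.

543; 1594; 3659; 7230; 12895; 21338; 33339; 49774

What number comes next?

71615

D1: 1051 , 2065 , 3571 , 5665 , 8443 , 12001 , 16435
D2: 1014 , 1506 , 2094 , 2778 , 3558 , 4434
D3: 492 , 588 , 684 , 780 , 876
D4: 96 , 96 , 96 , 96
The fourth differences are constant (96).
876 + 96 = 972;  4434 + 972 = 5406;  16435 + 5406 = 21841;  49774 + 21841 = 71615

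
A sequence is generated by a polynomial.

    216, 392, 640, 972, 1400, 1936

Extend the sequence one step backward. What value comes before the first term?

Δ: 176  248  332  428  536
Δ²: 72  84  96  108
Δ³: 12  12  12
The third differences are constant at 12.
Work back: 72 − 12 = 60;  176 − 60 = 116;  216 − 116 = 100

100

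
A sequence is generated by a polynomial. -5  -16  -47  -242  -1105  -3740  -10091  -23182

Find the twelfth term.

First differences: -11  -31  -195  -863  -2635  -6351  -13091
Second differences: -20  -164  -668  -1772  -3716  -6740
Third differences: -144  -504  -1104  -1944  -3024
Fourth differences: -360  -600  -840  -1080
Fifth differences: -240  -240  -240
The fifth differences are constant (-240).
-1080 − 240 = -1320;  -3024 − 1320 = -4344;  -6740 − 4344 = -11084;  -13091 − 11084 = -24175;  -23182 − 24175 = -47357
-1320 − 240 = -1560;  -4344 − 1560 = -5904;  -11084 − 5904 = -16988;  -24175 − 16988 = -41163;  -47357 − 41163 = -88520
-1560 − 240 = -1800;  -5904 − 1800 = -7704;  -16988 − 7704 = -24692;  -41163 − 24692 = -65855;  -88520 − 65855 = -154375
-1800 − 240 = -2040;  -7704 − 2040 = -9744;  -24692 − 9744 = -34436;  -65855 − 34436 = -100291;  -154375 − 100291 = -254666

-254666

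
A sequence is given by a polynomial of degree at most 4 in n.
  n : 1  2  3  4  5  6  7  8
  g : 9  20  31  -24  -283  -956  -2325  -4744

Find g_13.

11  11  -55  -259  -673  -1369  -2419
0  -66  -204  -414  -696  -1050
-66  -138  -210  -282  -354
-72  -72  -72  -72
Constant fourth difference = -72, so extend:
-354 − 72 = -426;  -1050 − 426 = -1476;  -2419 − 1476 = -3895;  -4744 − 3895 = -8639
-426 − 72 = -498;  -1476 − 498 = -1974;  -3895 − 1974 = -5869;  -8639 − 5869 = -14508
-498 − 72 = -570;  -1974 − 570 = -2544;  -5869 − 2544 = -8413;  -14508 − 8413 = -22921
-570 − 72 = -642;  -2544 − 642 = -3186;  -8413 − 3186 = -11599;  -22921 − 11599 = -34520
-642 − 72 = -714;  -3186 − 714 = -3900;  -11599 − 3900 = -15499;  -34520 − 15499 = -50019

-50019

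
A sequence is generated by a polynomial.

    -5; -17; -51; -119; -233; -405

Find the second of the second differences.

-34

First differences: -12, -34, -68, -114, -172
Second differences: -22, -34, -46, -58
Third differences: -12, -12, -12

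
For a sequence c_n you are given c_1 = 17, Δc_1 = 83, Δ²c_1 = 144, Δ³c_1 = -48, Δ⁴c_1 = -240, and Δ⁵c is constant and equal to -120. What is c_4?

Build the table forward from the leading diagonal:
D5: -120  -120  -120  -120
D4: -240  -360  -480  -600
D3: -48  -288  -648  -1128
D2: 144  96  -192  -840
D1: 83  227  323  131
c: 17  100  327  650

650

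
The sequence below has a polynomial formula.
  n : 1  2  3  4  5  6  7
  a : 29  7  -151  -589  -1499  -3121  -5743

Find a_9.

-15379

-22, -158, -438, -910, -1622, -2622
-136, -280, -472, -712, -1000
-144, -192, -240, -288
-48, -48, -48
Fourth differences constant at -48.
-288 − 48 = -336;  -1000 − 336 = -1336;  -2622 − 1336 = -3958;  -5743 − 3958 = -9701
-336 − 48 = -384;  -1336 − 384 = -1720;  -3958 − 1720 = -5678;  -9701 − 5678 = -15379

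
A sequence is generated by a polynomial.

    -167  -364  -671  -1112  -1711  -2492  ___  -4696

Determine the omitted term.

-3479

Using the first 6 terms:
First differences: -197, -307, -441, -599, -781
Second differences: -110, -134, -158, -182
Third differences: -24, -24, -24
Constant third difference = -24.
Extend forward: -182 − 24 = -206;  -781 − 206 = -987;  -2492 − 987 = -3479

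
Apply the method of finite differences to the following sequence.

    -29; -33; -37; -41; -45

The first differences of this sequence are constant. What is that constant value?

-4

First differences: -4, -4, -4, -4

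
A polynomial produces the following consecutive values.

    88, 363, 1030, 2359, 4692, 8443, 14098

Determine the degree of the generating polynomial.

4

275, 667, 1329, 2333, 3751, 5655
392, 662, 1004, 1418, 1904
270, 342, 414, 486
72, 72, 72
The fourth differences are constant, so the polynomial has degree 4.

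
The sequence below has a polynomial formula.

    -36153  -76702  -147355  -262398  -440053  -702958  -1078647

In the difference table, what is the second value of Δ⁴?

-4416

First differences: -40549, -70653, -115043, -177655, -262905, -375689
Second differences: -30104, -44390, -62612, -85250, -112784
Third differences: -14286, -18222, -22638, -27534
Fourth differences: -3936, -4416, -4896
Fifth differences: -480, -480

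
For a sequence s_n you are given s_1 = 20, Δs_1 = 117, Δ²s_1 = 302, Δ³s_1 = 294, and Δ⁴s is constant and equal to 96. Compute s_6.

Build the table forward from the leading diagonal:
Δ⁴: 96  96  96  96  96  96
Δ³: 294  390  486  582  678  774
Δ²: 302  596  986  1472  2054  2732
Δ: 117  419  1015  2001  3473  5527
s: 20  137  556  1571  3572  7045

7045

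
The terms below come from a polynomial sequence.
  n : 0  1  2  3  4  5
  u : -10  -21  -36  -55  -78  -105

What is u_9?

-253

D1: -11 , -15 , -19 , -23 , -27
D2: -4 , -4 , -4 , -4
Constant second difference = -4, so extend:
-27 − 4 = -31;  -105 − 31 = -136
-31 − 4 = -35;  -136 − 35 = -171
-35 − 4 = -39;  -171 − 39 = -210
-39 − 4 = -43;  -210 − 43 = -253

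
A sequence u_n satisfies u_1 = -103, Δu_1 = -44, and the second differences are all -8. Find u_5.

-327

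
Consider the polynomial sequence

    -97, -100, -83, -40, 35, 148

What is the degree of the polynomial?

3

Δ: -3, 17, 43, 75, 113
Δ²: 20, 26, 32, 38
Δ³: 6, 6, 6
The third differences are constant, so the polynomial has degree 3.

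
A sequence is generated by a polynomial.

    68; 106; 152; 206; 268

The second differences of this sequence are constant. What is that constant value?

Δ: 38, 46, 54, 62
Δ²: 8, 8, 8

8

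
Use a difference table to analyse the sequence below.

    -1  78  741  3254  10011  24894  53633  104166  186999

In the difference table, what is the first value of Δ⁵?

360

D1: 79, 663, 2513, 6757, 14883, 28739, 50533, 82833
D2: 584, 1850, 4244, 8126, 13856, 21794, 32300
D3: 1266, 2394, 3882, 5730, 7938, 10506
D4: 1128, 1488, 1848, 2208, 2568
D5: 360, 360, 360, 360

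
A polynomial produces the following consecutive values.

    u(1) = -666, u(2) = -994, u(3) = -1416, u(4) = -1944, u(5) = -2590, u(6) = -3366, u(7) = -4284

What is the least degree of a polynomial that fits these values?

3

D1: -328, -422, -528, -646, -776, -918
D2: -94, -106, -118, -130, -142
D3: -12, -12, -12, -12
The third differences are constant, so the polynomial has degree 3.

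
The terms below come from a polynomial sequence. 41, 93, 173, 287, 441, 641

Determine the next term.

893

52 , 80 , 114 , 154 , 200
28 , 34 , 40 , 46
6 , 6 , 6
Constant third difference = 6, so extend:
46 + 6 = 52;  200 + 52 = 252;  641 + 252 = 893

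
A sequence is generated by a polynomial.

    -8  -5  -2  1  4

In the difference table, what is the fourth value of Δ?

3

First differences: 3, 3, 3, 3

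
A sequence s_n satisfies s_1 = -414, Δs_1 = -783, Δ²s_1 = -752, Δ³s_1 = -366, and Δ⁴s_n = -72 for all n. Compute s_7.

Build the table forward from the leading diagonal:
Δ⁴: -72  -72  -72  -72  -72  -72  -72
Δ³: -366  -438  -510  -582  -654  -726  -798
Δ²: -752  -1118  -1556  -2066  -2648  -3302  -4028
Δ: -783  -1535  -2653  -4209  -6275  -8923  -12225
s: -414  -1197  -2732  -5385  -9594  -15869  -24792

-24792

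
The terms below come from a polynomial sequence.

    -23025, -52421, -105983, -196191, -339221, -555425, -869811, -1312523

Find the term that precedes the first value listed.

-8531

D1: -29396  -53562  -90208  -143030  -216204  -314386  -442712
D2: -24166  -36646  -52822  -73174  -98182  -128326
D3: -12480  -16176  -20352  -25008  -30144
D4: -3696  -4176  -4656  -5136
D5: -480  -480  -480
The fifth differences are constant at -480.
Work back: -3696 + 480 = -3216;  -12480 + 3216 = -9264;  -24166 + 9264 = -14902;  -29396 + 14902 = -14494;  -23025 + 14494 = -8531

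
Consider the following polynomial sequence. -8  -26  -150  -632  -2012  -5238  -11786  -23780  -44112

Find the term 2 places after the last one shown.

First differences: -18 , -124 , -482 , -1380 , -3226 , -6548 , -11994 , -20332
Second differences: -106 , -358 , -898 , -1846 , -3322 , -5446 , -8338
Third differences: -252 , -540 , -948 , -1476 , -2124 , -2892
Fourth differences: -288 , -408 , -528 , -648 , -768
Fifth differences: -120 , -120 , -120 , -120
Fifth differences constant at -120.
-768 − 120 = -888;  -2892 − 888 = -3780;  -8338 − 3780 = -12118;  -20332 − 12118 = -32450;  -44112 − 32450 = -76562
-888 − 120 = -1008;  -3780 − 1008 = -4788;  -12118 − 4788 = -16906;  -32450 − 16906 = -49356;  -76562 − 49356 = -125918

-125918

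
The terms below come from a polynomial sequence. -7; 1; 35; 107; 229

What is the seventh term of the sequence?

671

8, 34, 72, 122
26, 38, 50
12, 12
The third differences are constant (12).
50 + 12 = 62;  122 + 62 = 184;  229 + 184 = 413
62 + 12 = 74;  184 + 74 = 258;  413 + 258 = 671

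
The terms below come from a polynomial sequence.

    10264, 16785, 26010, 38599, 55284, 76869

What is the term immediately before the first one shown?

5859

First differences: 6521  9225  12589  16685  21585
Second differences: 2704  3364  4096  4900
Third differences: 660  732  804
Fourth differences: 72  72
The fourth differences are constant at 72.
Work back: 660 − 72 = 588;  2704 − 588 = 2116;  6521 − 2116 = 4405;  10264 − 4405 = 5859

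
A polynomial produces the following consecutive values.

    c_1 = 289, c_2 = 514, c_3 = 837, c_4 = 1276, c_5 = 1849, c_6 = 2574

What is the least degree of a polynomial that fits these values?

3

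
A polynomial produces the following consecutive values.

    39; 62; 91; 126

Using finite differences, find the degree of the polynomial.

2

Δ: 23, 29, 35
Δ²: 6, 6
The second differences are constant, so the polynomial has degree 2.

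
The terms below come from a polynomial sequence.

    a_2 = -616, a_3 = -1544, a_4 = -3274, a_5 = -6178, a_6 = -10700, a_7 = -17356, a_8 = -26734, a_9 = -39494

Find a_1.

-190

D1: -928, -1730, -2904, -4522, -6656, -9378, -12760
D2: -802, -1174, -1618, -2134, -2722, -3382
D3: -372, -444, -516, -588, -660
D4: -72, -72, -72, -72
The fourth differences are constant at -72.
Work back: -372 + 72 = -300;  -802 + 300 = -502;  -928 + 502 = -426;  -616 + 426 = -190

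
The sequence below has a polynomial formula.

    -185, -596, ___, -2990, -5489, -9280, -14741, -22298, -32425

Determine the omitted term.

-1453

Using the last 6 terms:
Δ: -2499  -3791  -5461  -7557  -10127
Δ²: -1292  -1670  -2096  -2570
Δ³: -378  -426  -474
Δ⁴: -48  -48
Constant fourth difference = -48.
Extend backward: -378 + 48 = -330;  -1292 + 330 = -962;  -2499 + 962 = -1537;  -2990 + 1537 = -1453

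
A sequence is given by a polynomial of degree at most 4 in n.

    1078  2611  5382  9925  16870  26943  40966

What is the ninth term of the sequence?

84630

D1: 1533, 2771, 4543, 6945, 10073, 14023
D2: 1238, 1772, 2402, 3128, 3950
D3: 534, 630, 726, 822
D4: 96, 96, 96
Constant fourth difference = 96, so extend:
822 + 96 = 918;  3950 + 918 = 4868;  14023 + 4868 = 18891;  40966 + 18891 = 59857
918 + 96 = 1014;  4868 + 1014 = 5882;  18891 + 5882 = 24773;  59857 + 24773 = 84630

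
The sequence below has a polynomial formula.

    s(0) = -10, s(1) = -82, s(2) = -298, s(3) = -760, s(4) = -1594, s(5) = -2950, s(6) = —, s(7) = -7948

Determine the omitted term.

-5002

Using the first 6 terms:
Δ: -72, -216, -462, -834, -1356
Δ²: -144, -246, -372, -522
Δ³: -102, -126, -150
Δ⁴: -24, -24
Constant fourth difference = -24.
Extend forward: -150 − 24 = -174;  -522 − 174 = -696;  -1356 − 696 = -2052;  -2950 − 2052 = -5002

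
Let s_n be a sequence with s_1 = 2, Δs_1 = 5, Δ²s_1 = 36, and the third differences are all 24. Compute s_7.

1052

Build the table forward from the leading diagonal:
Third differences: 24  24  24  24  24  24  24
Second differences: 36  60  84  108  132  156  180
First differences: 5  41  101  185  293  425  581
s: 2  7  48  149  334  627  1052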